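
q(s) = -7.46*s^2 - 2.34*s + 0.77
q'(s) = -14.92*s - 2.34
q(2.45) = -49.74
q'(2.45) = -38.89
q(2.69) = -59.51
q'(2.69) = -42.47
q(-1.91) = -21.98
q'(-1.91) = 26.16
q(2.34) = -45.55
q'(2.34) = -37.25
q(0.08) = 0.54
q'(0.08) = -3.53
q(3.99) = -127.33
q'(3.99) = -61.87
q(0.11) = 0.42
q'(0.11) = -3.98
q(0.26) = -0.34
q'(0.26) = -6.22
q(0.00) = 0.77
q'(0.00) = -2.34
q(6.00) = -281.83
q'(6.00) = -91.86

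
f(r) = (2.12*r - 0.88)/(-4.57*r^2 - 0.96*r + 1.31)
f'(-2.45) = 0.14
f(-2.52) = 0.25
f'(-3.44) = 0.06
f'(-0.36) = 5.38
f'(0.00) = 1.13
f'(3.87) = 0.02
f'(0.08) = 0.93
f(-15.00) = 0.03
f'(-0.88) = 8.62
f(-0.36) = -1.55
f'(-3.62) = 0.05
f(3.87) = -0.10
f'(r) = (2.12*r - 0.88)*(9.14*r + 0.96)/(-4.57*r^2 - 0.96*r + 1.31)^2 + 2.12/(-4.57*r^2 - 0.96*r + 1.31)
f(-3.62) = 0.16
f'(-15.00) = 0.00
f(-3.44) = 0.17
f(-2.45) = 0.26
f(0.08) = -0.59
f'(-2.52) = 0.13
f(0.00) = -0.67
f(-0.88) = 1.98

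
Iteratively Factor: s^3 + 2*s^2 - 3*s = (s)*(s^2 + 2*s - 3) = s*(s - 1)*(s + 3)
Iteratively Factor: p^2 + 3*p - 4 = (p - 1)*(p + 4)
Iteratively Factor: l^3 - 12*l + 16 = (l - 2)*(l^2 + 2*l - 8) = (l - 2)*(l + 4)*(l - 2)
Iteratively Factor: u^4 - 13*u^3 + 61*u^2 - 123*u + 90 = (u - 3)*(u^3 - 10*u^2 + 31*u - 30) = (u - 3)*(u - 2)*(u^2 - 8*u + 15) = (u - 3)^2*(u - 2)*(u - 5)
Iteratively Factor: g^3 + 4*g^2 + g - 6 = (g + 3)*(g^2 + g - 2) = (g - 1)*(g + 3)*(g + 2)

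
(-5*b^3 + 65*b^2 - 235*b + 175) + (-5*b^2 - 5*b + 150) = -5*b^3 + 60*b^2 - 240*b + 325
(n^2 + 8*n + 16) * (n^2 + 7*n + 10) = n^4 + 15*n^3 + 82*n^2 + 192*n + 160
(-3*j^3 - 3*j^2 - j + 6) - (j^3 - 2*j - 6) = -4*j^3 - 3*j^2 + j + 12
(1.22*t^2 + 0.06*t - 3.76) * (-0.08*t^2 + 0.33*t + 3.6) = -0.0976*t^4 + 0.3978*t^3 + 4.7126*t^2 - 1.0248*t - 13.536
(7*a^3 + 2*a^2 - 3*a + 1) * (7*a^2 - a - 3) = 49*a^5 + 7*a^4 - 44*a^3 + 4*a^2 + 8*a - 3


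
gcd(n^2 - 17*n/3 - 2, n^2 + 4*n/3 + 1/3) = n + 1/3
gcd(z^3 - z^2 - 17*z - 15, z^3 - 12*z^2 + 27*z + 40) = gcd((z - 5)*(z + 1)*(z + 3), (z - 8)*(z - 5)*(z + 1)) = z^2 - 4*z - 5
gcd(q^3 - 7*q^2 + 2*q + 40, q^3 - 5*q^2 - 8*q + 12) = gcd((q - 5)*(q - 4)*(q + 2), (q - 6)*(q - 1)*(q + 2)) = q + 2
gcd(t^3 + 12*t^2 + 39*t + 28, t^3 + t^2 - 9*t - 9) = t + 1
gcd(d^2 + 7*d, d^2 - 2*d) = d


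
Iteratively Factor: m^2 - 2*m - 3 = (m - 3)*(m + 1)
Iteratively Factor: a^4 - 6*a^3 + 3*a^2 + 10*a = (a - 2)*(a^3 - 4*a^2 - 5*a) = (a - 2)*(a + 1)*(a^2 - 5*a) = a*(a - 2)*(a + 1)*(a - 5)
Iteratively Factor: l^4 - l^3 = (l)*(l^3 - l^2) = l^2*(l^2 - l) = l^2*(l - 1)*(l)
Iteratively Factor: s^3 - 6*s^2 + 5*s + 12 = (s + 1)*(s^2 - 7*s + 12) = (s - 3)*(s + 1)*(s - 4)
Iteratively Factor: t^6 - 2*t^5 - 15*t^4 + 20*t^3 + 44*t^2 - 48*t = (t - 1)*(t^5 - t^4 - 16*t^3 + 4*t^2 + 48*t) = (t - 4)*(t - 1)*(t^4 + 3*t^3 - 4*t^2 - 12*t) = (t - 4)*(t - 2)*(t - 1)*(t^3 + 5*t^2 + 6*t) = (t - 4)*(t - 2)*(t - 1)*(t + 3)*(t^2 + 2*t) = t*(t - 4)*(t - 2)*(t - 1)*(t + 3)*(t + 2)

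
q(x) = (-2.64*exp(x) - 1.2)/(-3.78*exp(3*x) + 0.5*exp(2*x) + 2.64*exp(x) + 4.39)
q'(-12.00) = 0.00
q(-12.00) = -0.27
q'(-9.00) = 0.00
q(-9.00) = -0.27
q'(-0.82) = -0.19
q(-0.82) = -0.44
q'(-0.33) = -0.58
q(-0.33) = -0.60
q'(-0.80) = -0.19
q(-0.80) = -0.45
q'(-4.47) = -0.00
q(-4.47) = -0.28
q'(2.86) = -0.00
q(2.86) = 0.00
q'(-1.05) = -0.13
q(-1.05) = -0.41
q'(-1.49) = -0.08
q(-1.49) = -0.36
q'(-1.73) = -0.07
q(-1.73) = -0.34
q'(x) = (-2.64*exp(x) - 1.2)*(11.34*exp(3*x) - 1.0*exp(2*x) - 2.64*exp(x))/(-3.78*exp(3*x) + 0.5*exp(2*x) + 2.64*exp(x) + 4.39)^2 - 2.64*exp(x)/(-3.78*exp(3*x) + 0.5*exp(2*x) + 2.64*exp(x) + 4.39) = (-19.9584*exp(3*x) - 12.288*exp(2*x) + 1.2*exp(x) - 8.4216)*exp(x)/(14.2884*exp(6*x) - 3.78*exp(5*x) - 19.7084*exp(4*x) - 30.5484*exp(3*x) + 11.3596*exp(2*x) + 23.1792*exp(x) + 19.2721)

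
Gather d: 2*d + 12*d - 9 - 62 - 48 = 14*d - 119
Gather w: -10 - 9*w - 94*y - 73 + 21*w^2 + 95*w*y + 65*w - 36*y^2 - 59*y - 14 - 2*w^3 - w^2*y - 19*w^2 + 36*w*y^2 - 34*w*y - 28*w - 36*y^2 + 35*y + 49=-2*w^3 + w^2*(2 - y) + w*(36*y^2 + 61*y + 28) - 72*y^2 - 118*y - 48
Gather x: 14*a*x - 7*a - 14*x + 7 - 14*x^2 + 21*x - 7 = -7*a - 14*x^2 + x*(14*a + 7)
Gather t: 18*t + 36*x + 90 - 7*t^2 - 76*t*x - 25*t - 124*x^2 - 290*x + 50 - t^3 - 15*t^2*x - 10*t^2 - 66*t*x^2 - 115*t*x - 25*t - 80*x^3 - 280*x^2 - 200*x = -t^3 + t^2*(-15*x - 17) + t*(-66*x^2 - 191*x - 32) - 80*x^3 - 404*x^2 - 454*x + 140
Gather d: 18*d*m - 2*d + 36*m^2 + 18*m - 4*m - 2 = d*(18*m - 2) + 36*m^2 + 14*m - 2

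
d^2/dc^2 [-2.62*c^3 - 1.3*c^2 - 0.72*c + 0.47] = -15.72*c - 2.6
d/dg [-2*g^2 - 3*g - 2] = -4*g - 3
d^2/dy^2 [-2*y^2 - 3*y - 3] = -4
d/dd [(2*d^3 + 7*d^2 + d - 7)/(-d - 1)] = (-4*d^3 - 13*d^2 - 14*d - 8)/(d^2 + 2*d + 1)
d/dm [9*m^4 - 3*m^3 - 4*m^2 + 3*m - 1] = 36*m^3 - 9*m^2 - 8*m + 3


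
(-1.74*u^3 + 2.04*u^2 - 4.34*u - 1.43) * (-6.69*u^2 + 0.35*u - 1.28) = 11.6406*u^5 - 14.2566*u^4 + 31.9758*u^3 + 5.4365*u^2 + 5.0547*u + 1.8304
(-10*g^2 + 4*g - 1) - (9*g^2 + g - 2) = -19*g^2 + 3*g + 1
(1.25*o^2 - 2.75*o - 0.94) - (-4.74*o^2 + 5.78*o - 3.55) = 5.99*o^2 - 8.53*o + 2.61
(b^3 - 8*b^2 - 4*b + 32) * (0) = 0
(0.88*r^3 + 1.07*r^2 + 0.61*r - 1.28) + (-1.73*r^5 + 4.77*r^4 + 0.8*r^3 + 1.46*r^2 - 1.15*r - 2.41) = -1.73*r^5 + 4.77*r^4 + 1.68*r^3 + 2.53*r^2 - 0.54*r - 3.69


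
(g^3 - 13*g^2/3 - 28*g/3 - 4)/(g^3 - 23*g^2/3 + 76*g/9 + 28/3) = 3*(g + 1)/(3*g - 7)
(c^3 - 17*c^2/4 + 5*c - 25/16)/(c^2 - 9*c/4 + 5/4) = (c^2 - 3*c + 5/4)/(c - 1)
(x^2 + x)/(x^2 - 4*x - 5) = x/(x - 5)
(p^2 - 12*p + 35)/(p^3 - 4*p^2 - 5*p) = (p - 7)/(p*(p + 1))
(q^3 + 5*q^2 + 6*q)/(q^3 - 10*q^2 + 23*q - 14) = q*(q^2 + 5*q + 6)/(q^3 - 10*q^2 + 23*q - 14)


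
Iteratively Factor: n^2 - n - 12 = (n + 3)*(n - 4)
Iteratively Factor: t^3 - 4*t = (t + 2)*(t^2 - 2*t) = t*(t + 2)*(t - 2)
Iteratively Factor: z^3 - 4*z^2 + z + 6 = (z - 3)*(z^2 - z - 2) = (z - 3)*(z + 1)*(z - 2)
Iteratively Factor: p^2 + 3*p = (p)*(p + 3)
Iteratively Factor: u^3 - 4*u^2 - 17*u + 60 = (u + 4)*(u^2 - 8*u + 15) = (u - 3)*(u + 4)*(u - 5)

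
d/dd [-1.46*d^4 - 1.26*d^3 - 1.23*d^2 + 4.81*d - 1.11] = -5.84*d^3 - 3.78*d^2 - 2.46*d + 4.81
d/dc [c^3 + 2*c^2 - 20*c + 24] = 3*c^2 + 4*c - 20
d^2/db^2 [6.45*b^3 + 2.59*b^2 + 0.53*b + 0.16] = 38.7*b + 5.18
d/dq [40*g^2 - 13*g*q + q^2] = -13*g + 2*q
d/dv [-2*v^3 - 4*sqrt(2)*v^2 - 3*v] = -6*v^2 - 8*sqrt(2)*v - 3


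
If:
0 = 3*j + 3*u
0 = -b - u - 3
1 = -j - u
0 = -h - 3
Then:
No Solution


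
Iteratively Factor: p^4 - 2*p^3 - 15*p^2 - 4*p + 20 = (p + 2)*(p^3 - 4*p^2 - 7*p + 10) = (p - 5)*(p + 2)*(p^2 + p - 2) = (p - 5)*(p + 2)^2*(p - 1)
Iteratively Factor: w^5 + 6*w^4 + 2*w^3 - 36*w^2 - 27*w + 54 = (w + 3)*(w^4 + 3*w^3 - 7*w^2 - 15*w + 18) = (w - 1)*(w + 3)*(w^3 + 4*w^2 - 3*w - 18) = (w - 2)*(w - 1)*(w + 3)*(w^2 + 6*w + 9) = (w - 2)*(w - 1)*(w + 3)^2*(w + 3)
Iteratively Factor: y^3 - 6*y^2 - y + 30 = (y - 3)*(y^2 - 3*y - 10) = (y - 3)*(y + 2)*(y - 5)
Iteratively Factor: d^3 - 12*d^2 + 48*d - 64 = (d - 4)*(d^2 - 8*d + 16) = (d - 4)^2*(d - 4)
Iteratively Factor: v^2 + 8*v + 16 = (v + 4)*(v + 4)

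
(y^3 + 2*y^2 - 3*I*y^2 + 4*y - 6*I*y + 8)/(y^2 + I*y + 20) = (y^2 + y*(2 + I) + 2*I)/(y + 5*I)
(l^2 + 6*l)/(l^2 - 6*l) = (l + 6)/(l - 6)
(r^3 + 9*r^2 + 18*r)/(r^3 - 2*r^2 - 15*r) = (r + 6)/(r - 5)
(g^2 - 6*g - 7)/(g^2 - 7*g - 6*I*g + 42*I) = (g + 1)/(g - 6*I)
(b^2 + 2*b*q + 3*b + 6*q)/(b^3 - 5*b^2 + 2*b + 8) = (b^2 + 2*b*q + 3*b + 6*q)/(b^3 - 5*b^2 + 2*b + 8)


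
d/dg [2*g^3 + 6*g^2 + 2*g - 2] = 6*g^2 + 12*g + 2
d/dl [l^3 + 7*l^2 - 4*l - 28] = 3*l^2 + 14*l - 4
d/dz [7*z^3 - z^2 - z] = 21*z^2 - 2*z - 1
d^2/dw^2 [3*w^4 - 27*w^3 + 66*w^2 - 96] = 36*w^2 - 162*w + 132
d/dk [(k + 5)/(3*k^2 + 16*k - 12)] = (3*k^2 + 16*k - 2*(k + 5)*(3*k + 8) - 12)/(3*k^2 + 16*k - 12)^2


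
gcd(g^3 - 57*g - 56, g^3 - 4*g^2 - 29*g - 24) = g^2 - 7*g - 8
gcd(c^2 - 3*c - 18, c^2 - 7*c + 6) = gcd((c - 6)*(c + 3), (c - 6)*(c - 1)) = c - 6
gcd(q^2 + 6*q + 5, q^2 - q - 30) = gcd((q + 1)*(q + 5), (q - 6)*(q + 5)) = q + 5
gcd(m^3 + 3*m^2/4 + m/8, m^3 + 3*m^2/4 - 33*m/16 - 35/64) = m + 1/4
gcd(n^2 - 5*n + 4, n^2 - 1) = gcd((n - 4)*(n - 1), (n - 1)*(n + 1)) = n - 1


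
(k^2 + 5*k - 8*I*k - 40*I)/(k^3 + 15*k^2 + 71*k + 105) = (k - 8*I)/(k^2 + 10*k + 21)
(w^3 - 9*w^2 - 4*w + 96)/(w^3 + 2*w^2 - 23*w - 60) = (w^2 - 12*w + 32)/(w^2 - w - 20)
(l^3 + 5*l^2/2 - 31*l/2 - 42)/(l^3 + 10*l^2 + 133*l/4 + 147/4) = 2*(l - 4)/(2*l + 7)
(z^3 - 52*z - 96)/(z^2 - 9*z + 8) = (z^2 + 8*z + 12)/(z - 1)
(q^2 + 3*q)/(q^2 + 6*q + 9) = q/(q + 3)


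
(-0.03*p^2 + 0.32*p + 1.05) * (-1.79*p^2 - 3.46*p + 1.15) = 0.0537*p^4 - 0.469*p^3 - 3.0212*p^2 - 3.265*p + 1.2075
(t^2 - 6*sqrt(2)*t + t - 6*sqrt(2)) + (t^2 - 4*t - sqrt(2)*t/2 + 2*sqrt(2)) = 2*t^2 - 13*sqrt(2)*t/2 - 3*t - 4*sqrt(2)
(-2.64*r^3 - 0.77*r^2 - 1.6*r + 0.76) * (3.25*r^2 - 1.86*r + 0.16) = -8.58*r^5 + 2.4079*r^4 - 4.1902*r^3 + 5.3228*r^2 - 1.6696*r + 0.1216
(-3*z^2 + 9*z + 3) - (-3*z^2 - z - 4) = 10*z + 7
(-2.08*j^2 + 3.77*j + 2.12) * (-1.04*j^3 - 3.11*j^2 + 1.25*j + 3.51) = 2.1632*j^5 + 2.548*j^4 - 16.5295*j^3 - 9.1815*j^2 + 15.8827*j + 7.4412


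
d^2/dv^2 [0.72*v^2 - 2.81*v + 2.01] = 1.44000000000000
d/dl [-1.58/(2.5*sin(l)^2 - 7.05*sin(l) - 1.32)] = (7.9*sin(l) - 11.139)*cos(l)/(-2.5*sin(l)^2 + 7.05*sin(l) + 1.32)^2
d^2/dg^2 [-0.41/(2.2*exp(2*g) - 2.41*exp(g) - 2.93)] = ((3.608*exp(g) - 0.9881)*(-2.2*exp(2*g) + 2.41*exp(g) + 2.93) + 0.41*(4.4*exp(g) - 2.41)*(8.8*exp(g) - 4.82)*exp(g))*exp(g)/(-2.2*exp(2*g) + 2.41*exp(g) + 2.93)^3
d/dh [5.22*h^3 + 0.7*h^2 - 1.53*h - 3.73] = 15.66*h^2 + 1.4*h - 1.53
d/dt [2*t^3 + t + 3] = 6*t^2 + 1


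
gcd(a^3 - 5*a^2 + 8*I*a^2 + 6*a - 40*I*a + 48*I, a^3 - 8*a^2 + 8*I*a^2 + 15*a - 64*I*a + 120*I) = a^2 + a*(-3 + 8*I) - 24*I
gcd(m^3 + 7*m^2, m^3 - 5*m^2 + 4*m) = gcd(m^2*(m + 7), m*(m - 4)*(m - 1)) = m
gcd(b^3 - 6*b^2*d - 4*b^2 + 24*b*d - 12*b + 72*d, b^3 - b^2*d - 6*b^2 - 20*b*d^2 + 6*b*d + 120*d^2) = b - 6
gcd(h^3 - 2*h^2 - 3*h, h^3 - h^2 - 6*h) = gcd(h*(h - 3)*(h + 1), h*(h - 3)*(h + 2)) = h^2 - 3*h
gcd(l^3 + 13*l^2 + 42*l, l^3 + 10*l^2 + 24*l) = l^2 + 6*l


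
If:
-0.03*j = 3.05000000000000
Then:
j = -101.67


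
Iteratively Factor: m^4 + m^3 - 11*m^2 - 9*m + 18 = (m - 1)*(m^3 + 2*m^2 - 9*m - 18) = (m - 1)*(m + 3)*(m^2 - m - 6) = (m - 1)*(m + 2)*(m + 3)*(m - 3)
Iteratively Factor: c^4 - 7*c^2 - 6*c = (c + 2)*(c^3 - 2*c^2 - 3*c) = c*(c + 2)*(c^2 - 2*c - 3) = c*(c - 3)*(c + 2)*(c + 1)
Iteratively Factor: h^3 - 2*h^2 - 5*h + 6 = (h + 2)*(h^2 - 4*h + 3) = (h - 3)*(h + 2)*(h - 1)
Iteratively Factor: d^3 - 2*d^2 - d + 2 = (d - 1)*(d^2 - d - 2) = (d - 2)*(d - 1)*(d + 1)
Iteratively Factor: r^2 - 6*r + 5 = (r - 1)*(r - 5)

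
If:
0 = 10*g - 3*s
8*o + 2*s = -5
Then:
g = 3*s/10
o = -s/4 - 5/8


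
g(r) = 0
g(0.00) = 0.00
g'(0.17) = 0.00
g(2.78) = 0.00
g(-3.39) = 0.00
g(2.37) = 0.00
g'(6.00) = 0.00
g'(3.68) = 0.00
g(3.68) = 0.00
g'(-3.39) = 0.00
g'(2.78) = 0.00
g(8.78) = 0.00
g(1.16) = 0.00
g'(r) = 0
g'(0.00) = 0.00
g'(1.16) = 0.00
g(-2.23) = 0.00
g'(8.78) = 0.00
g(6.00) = 0.00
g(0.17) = 0.00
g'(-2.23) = 0.00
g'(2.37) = 0.00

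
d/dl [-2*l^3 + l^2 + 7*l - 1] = -6*l^2 + 2*l + 7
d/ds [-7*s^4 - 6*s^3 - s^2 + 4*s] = -28*s^3 - 18*s^2 - 2*s + 4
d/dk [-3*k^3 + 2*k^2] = k*(4 - 9*k)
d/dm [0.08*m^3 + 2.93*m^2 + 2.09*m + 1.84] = 0.24*m^2 + 5.86*m + 2.09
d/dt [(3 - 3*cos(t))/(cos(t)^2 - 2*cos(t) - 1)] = 3*(sin(t)^2 + 2*cos(t) - 4)*sin(t)/(sin(t)^2 + 2*cos(t))^2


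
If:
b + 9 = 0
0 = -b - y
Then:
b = -9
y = 9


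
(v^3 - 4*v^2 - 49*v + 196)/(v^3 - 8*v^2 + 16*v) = (v^2 - 49)/(v*(v - 4))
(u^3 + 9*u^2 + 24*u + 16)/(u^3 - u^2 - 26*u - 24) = (u + 4)/(u - 6)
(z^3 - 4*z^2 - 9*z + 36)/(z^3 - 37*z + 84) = (z + 3)/(z + 7)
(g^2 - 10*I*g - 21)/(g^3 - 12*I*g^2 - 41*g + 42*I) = 1/(g - 2*I)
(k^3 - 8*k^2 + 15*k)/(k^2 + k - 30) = k*(k - 3)/(k + 6)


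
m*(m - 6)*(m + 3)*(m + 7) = m^4 + 4*m^3 - 39*m^2 - 126*m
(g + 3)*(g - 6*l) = g^2 - 6*g*l + 3*g - 18*l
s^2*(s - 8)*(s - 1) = s^4 - 9*s^3 + 8*s^2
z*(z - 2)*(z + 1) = z^3 - z^2 - 2*z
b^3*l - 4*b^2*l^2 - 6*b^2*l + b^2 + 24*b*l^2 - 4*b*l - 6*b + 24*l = (b - 6)*(b - 4*l)*(b*l + 1)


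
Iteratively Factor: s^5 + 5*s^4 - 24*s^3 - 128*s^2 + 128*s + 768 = (s - 3)*(s^4 + 8*s^3 - 128*s - 256) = (s - 3)*(s + 4)*(s^3 + 4*s^2 - 16*s - 64) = (s - 4)*(s - 3)*(s + 4)*(s^2 + 8*s + 16) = (s - 4)*(s - 3)*(s + 4)^2*(s + 4)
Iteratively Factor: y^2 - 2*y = (y)*(y - 2)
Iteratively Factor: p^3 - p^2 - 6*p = (p - 3)*(p^2 + 2*p) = p*(p - 3)*(p + 2)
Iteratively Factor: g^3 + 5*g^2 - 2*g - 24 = (g + 4)*(g^2 + g - 6) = (g + 3)*(g + 4)*(g - 2)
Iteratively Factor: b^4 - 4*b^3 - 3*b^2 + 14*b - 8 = (b + 2)*(b^3 - 6*b^2 + 9*b - 4) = (b - 1)*(b + 2)*(b^2 - 5*b + 4) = (b - 4)*(b - 1)*(b + 2)*(b - 1)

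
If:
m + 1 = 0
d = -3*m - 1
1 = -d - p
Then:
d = 2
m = -1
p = -3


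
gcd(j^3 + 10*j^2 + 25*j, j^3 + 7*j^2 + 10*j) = j^2 + 5*j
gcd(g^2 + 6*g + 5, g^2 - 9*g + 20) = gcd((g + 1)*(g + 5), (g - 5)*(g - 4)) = 1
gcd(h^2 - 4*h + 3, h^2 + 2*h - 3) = h - 1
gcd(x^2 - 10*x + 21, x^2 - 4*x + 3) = x - 3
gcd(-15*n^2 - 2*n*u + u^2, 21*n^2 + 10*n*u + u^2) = 3*n + u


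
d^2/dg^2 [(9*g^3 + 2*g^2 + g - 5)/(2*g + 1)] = 2*(36*g^3 + 54*g^2 + 27*g - 20)/(8*g^3 + 12*g^2 + 6*g + 1)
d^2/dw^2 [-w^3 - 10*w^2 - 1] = -6*w - 20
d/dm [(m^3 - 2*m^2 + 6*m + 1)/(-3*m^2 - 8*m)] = (-3*m^4 - 16*m^3 + 34*m^2 + 6*m + 8)/(m^2*(9*m^2 + 48*m + 64))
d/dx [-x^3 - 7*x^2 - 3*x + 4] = -3*x^2 - 14*x - 3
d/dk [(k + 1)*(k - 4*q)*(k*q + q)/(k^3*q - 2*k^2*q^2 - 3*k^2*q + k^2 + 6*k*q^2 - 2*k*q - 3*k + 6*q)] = q*(k + 1)*((k + 1)*(k - 4*q)*(-3*k^2*q + 4*k*q^2 + 6*k*q - 2*k - 6*q^2 + 2*q + 3) + (3*k - 8*q + 1)*(k^3*q - 2*k^2*q^2 - 3*k^2*q + k^2 + 6*k*q^2 - 2*k*q - 3*k + 6*q))/(k^3*q - 2*k^2*q^2 - 3*k^2*q + k^2 + 6*k*q^2 - 2*k*q - 3*k + 6*q)^2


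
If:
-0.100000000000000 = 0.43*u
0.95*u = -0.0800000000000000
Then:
No Solution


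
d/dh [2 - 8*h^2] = -16*h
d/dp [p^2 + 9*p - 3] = 2*p + 9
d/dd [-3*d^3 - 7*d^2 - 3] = d*(-9*d - 14)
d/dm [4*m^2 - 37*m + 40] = 8*m - 37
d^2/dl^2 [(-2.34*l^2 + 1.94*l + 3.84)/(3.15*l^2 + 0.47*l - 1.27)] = (45.42804*l^3 + 172.44738*l^2 + 80.67654*l + 27.187952)/(31.255875*l^6 + 13.990725*l^5 - 35.71722*l^4 - 11.177587*l^3 + 14.400276*l^2 + 2.274189*l - 2.048383)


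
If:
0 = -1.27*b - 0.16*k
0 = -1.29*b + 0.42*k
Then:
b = 0.00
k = 0.00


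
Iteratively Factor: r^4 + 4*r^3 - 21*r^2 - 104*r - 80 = (r + 4)*(r^3 - 21*r - 20) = (r - 5)*(r + 4)*(r^2 + 5*r + 4) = (r - 5)*(r + 4)^2*(r + 1)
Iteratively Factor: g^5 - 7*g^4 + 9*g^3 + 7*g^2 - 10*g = (g - 1)*(g^4 - 6*g^3 + 3*g^2 + 10*g) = (g - 1)*(g + 1)*(g^3 - 7*g^2 + 10*g) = g*(g - 1)*(g + 1)*(g^2 - 7*g + 10) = g*(g - 2)*(g - 1)*(g + 1)*(g - 5)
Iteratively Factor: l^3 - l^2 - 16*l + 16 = (l - 1)*(l^2 - 16) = (l - 1)*(l + 4)*(l - 4)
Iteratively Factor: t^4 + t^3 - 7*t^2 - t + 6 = (t - 1)*(t^3 + 2*t^2 - 5*t - 6) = (t - 1)*(t + 1)*(t^2 + t - 6) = (t - 1)*(t + 1)*(t + 3)*(t - 2)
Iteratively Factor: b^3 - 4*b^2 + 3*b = (b - 1)*(b^2 - 3*b) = b*(b - 1)*(b - 3)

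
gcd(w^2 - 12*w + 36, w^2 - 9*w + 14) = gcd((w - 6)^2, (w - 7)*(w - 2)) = 1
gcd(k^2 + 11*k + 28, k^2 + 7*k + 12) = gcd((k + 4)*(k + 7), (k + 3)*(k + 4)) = k + 4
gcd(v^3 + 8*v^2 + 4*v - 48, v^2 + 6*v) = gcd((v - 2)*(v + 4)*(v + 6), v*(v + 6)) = v + 6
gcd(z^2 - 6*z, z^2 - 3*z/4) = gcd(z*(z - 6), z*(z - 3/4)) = z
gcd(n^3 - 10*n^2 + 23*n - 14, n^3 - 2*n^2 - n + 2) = n^2 - 3*n + 2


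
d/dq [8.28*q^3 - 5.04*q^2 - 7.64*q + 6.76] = 24.84*q^2 - 10.08*q - 7.64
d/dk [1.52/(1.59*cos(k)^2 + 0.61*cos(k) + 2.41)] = (4.8336*cos(k) + 0.9272)*sin(k)/(1.59*cos(k)^2 + 0.61*cos(k) + 2.41)^2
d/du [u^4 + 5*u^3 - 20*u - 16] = 4*u^3 + 15*u^2 - 20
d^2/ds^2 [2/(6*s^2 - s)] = 4*(-6*s*(6*s - 1) + (12*s - 1)^2)/(s^3*(6*s - 1)^3)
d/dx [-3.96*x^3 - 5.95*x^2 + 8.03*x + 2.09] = -11.88*x^2 - 11.9*x + 8.03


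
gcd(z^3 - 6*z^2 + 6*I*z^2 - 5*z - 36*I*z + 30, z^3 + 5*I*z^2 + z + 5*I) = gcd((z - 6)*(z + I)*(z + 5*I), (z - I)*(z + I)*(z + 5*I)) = z^2 + 6*I*z - 5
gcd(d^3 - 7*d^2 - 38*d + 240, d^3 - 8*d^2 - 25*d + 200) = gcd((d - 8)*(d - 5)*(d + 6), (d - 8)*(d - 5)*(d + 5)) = d^2 - 13*d + 40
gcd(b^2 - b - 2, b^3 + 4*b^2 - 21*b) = 1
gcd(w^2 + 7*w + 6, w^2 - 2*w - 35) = 1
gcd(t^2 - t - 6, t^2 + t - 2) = t + 2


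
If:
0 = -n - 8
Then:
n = -8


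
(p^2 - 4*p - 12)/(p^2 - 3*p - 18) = (p + 2)/(p + 3)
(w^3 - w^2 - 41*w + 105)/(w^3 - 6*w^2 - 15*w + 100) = (w^2 + 4*w - 21)/(w^2 - w - 20)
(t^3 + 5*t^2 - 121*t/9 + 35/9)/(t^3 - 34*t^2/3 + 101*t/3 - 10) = (3*t^2 + 16*t - 35)/(3*(t^2 - 11*t + 30))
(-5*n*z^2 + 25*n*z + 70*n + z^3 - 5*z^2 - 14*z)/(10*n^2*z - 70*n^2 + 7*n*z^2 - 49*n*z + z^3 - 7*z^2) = (-5*n*z - 10*n + z^2 + 2*z)/(10*n^2 + 7*n*z + z^2)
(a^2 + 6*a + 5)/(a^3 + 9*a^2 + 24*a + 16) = (a + 5)/(a^2 + 8*a + 16)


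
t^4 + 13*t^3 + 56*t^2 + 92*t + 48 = (t + 1)*(t + 2)*(t + 4)*(t + 6)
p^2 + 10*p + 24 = (p + 4)*(p + 6)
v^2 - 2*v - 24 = (v - 6)*(v + 4)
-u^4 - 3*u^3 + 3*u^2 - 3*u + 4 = (u + 4)*(u - I)*(-I*u + 1)*(-I*u + I)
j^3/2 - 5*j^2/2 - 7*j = j*(j/2 + 1)*(j - 7)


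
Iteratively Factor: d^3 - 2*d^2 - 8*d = (d)*(d^2 - 2*d - 8) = d*(d - 4)*(d + 2)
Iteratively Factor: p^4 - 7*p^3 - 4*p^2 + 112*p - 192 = (p - 3)*(p^3 - 4*p^2 - 16*p + 64) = (p - 3)*(p + 4)*(p^2 - 8*p + 16) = (p - 4)*(p - 3)*(p + 4)*(p - 4)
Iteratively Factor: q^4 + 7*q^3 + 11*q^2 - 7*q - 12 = (q + 3)*(q^3 + 4*q^2 - q - 4) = (q + 3)*(q + 4)*(q^2 - 1) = (q - 1)*(q + 3)*(q + 4)*(q + 1)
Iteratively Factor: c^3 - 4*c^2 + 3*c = (c - 1)*(c^2 - 3*c) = (c - 3)*(c - 1)*(c)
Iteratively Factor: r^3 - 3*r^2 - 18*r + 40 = (r - 5)*(r^2 + 2*r - 8) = (r - 5)*(r - 2)*(r + 4)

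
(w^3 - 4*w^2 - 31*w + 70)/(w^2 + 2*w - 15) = (w^2 - 9*w + 14)/(w - 3)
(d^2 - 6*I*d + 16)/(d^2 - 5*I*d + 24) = (d + 2*I)/(d + 3*I)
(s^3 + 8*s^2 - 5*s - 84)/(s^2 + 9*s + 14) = (s^2 + s - 12)/(s + 2)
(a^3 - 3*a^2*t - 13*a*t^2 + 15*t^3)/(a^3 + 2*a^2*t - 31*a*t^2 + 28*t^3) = (-a^2 + 2*a*t + 15*t^2)/(-a^2 - 3*a*t + 28*t^2)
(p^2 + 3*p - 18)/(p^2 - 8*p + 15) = (p + 6)/(p - 5)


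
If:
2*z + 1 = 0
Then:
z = -1/2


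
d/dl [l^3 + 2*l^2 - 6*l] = 3*l^2 + 4*l - 6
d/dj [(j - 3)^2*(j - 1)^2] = 4*(j - 3)*(j - 2)*(j - 1)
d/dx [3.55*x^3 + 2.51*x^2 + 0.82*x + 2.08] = 10.65*x^2 + 5.02*x + 0.82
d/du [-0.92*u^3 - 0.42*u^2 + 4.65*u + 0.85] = -2.76*u^2 - 0.84*u + 4.65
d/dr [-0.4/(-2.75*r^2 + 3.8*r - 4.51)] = (1.52 - 2.2*r)/(2.75*r^2 - 3.8*r + 4.51)^2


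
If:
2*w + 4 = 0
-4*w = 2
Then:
No Solution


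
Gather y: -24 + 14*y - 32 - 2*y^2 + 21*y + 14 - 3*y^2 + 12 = -5*y^2 + 35*y - 30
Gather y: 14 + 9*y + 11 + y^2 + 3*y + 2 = y^2 + 12*y + 27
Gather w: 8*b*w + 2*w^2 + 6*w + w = 2*w^2 + w*(8*b + 7)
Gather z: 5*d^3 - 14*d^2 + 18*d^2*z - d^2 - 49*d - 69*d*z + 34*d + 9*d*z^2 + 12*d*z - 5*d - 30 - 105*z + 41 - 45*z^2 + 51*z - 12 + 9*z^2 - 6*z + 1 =5*d^3 - 15*d^2 - 20*d + z^2*(9*d - 36) + z*(18*d^2 - 57*d - 60)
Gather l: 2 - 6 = -4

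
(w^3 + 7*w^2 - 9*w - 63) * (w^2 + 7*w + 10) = w^5 + 14*w^4 + 50*w^3 - 56*w^2 - 531*w - 630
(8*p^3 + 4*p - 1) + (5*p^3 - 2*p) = 13*p^3 + 2*p - 1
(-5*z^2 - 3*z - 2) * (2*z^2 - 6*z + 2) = -10*z^4 + 24*z^3 + 4*z^2 + 6*z - 4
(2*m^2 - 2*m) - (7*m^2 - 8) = -5*m^2 - 2*m + 8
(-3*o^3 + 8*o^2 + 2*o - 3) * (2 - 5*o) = 15*o^4 - 46*o^3 + 6*o^2 + 19*o - 6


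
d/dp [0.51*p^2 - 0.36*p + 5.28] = 1.02*p - 0.36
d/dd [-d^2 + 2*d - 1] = 2 - 2*d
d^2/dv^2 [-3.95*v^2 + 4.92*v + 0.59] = -7.90000000000000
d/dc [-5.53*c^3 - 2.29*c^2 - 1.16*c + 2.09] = -16.59*c^2 - 4.58*c - 1.16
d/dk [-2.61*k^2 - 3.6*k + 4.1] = -5.22*k - 3.6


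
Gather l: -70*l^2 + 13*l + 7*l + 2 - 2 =-70*l^2 + 20*l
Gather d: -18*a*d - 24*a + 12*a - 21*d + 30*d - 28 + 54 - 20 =-12*a + d*(9 - 18*a) + 6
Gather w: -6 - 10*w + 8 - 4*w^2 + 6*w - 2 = -4*w^2 - 4*w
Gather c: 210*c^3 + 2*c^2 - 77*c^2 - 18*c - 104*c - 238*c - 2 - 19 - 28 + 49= 210*c^3 - 75*c^2 - 360*c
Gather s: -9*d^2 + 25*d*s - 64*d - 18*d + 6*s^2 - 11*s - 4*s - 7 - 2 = -9*d^2 - 82*d + 6*s^2 + s*(25*d - 15) - 9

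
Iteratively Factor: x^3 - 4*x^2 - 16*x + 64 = (x - 4)*(x^2 - 16) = (x - 4)*(x + 4)*(x - 4)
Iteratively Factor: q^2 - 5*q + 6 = (q - 2)*(q - 3)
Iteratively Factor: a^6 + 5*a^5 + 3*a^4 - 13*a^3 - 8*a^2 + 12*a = (a - 1)*(a^5 + 6*a^4 + 9*a^3 - 4*a^2 - 12*a) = (a - 1)*(a + 3)*(a^4 + 3*a^3 - 4*a) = (a - 1)*(a + 2)*(a + 3)*(a^3 + a^2 - 2*a) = a*(a - 1)*(a + 2)*(a + 3)*(a^2 + a - 2) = a*(a - 1)*(a + 2)^2*(a + 3)*(a - 1)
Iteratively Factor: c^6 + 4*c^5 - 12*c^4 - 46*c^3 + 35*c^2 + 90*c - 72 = (c + 3)*(c^5 + c^4 - 15*c^3 - c^2 + 38*c - 24) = (c + 3)*(c + 4)*(c^4 - 3*c^3 - 3*c^2 + 11*c - 6) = (c + 2)*(c + 3)*(c + 4)*(c^3 - 5*c^2 + 7*c - 3) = (c - 1)*(c + 2)*(c + 3)*(c + 4)*(c^2 - 4*c + 3) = (c - 1)^2*(c + 2)*(c + 3)*(c + 4)*(c - 3)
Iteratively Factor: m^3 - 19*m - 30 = (m + 3)*(m^2 - 3*m - 10) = (m + 2)*(m + 3)*(m - 5)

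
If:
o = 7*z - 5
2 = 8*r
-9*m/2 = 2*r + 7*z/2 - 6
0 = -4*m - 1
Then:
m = -1/4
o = 33/4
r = 1/4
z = 53/28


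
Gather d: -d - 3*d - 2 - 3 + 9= 4 - 4*d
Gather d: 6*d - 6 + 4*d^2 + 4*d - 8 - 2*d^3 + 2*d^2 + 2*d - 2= -2*d^3 + 6*d^2 + 12*d - 16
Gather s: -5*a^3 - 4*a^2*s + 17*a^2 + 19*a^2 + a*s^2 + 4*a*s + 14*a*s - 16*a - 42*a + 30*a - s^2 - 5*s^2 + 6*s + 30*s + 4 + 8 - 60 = -5*a^3 + 36*a^2 - 28*a + s^2*(a - 6) + s*(-4*a^2 + 18*a + 36) - 48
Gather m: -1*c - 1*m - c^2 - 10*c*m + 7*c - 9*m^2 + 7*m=-c^2 + 6*c - 9*m^2 + m*(6 - 10*c)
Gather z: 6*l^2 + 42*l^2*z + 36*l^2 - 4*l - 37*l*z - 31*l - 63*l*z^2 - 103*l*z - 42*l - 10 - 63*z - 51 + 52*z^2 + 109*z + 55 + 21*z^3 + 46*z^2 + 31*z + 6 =42*l^2 - 77*l + 21*z^3 + z^2*(98 - 63*l) + z*(42*l^2 - 140*l + 77)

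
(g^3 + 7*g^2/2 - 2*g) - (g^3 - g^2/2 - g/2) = 4*g^2 - 3*g/2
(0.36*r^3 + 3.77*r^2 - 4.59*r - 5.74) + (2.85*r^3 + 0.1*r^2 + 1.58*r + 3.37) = 3.21*r^3 + 3.87*r^2 - 3.01*r - 2.37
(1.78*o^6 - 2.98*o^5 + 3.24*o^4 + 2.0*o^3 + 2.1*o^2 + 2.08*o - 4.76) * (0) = 0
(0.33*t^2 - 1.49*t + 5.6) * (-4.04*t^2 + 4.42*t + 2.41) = -1.3332*t^4 + 7.4782*t^3 - 28.4145*t^2 + 21.1611*t + 13.496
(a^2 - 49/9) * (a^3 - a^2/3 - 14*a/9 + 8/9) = a^5 - a^4/3 - 7*a^3 + 73*a^2/27 + 686*a/81 - 392/81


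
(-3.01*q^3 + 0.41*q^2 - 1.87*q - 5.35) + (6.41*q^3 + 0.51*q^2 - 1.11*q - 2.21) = 3.4*q^3 + 0.92*q^2 - 2.98*q - 7.56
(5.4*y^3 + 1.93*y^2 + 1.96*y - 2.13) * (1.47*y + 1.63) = 7.938*y^4 + 11.6391*y^3 + 6.0271*y^2 + 0.0636999999999999*y - 3.4719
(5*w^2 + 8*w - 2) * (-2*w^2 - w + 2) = -10*w^4 - 21*w^3 + 6*w^2 + 18*w - 4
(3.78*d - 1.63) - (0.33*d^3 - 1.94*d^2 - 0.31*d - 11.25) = -0.33*d^3 + 1.94*d^2 + 4.09*d + 9.62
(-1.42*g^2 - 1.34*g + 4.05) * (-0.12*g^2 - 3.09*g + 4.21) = 0.1704*g^4 + 4.5486*g^3 - 2.3236*g^2 - 18.1559*g + 17.0505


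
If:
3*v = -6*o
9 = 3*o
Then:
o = 3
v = -6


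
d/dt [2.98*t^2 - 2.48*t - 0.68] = 5.96*t - 2.48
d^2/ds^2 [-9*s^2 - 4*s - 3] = -18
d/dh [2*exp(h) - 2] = 2*exp(h)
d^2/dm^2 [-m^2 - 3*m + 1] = -2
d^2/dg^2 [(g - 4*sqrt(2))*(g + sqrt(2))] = 2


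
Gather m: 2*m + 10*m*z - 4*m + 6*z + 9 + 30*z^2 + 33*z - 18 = m*(10*z - 2) + 30*z^2 + 39*z - 9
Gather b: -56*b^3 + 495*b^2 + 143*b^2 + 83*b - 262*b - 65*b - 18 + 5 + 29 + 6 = -56*b^3 + 638*b^2 - 244*b + 22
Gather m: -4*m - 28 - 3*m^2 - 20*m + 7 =-3*m^2 - 24*m - 21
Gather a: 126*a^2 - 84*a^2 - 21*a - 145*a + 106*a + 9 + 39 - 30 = 42*a^2 - 60*a + 18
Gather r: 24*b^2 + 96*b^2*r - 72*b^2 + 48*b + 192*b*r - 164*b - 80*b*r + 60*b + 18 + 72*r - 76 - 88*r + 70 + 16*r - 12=-48*b^2 - 56*b + r*(96*b^2 + 112*b)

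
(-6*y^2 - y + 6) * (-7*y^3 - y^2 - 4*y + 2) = 42*y^5 + 13*y^4 - 17*y^3 - 14*y^2 - 26*y + 12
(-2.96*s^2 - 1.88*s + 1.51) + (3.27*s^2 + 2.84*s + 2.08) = 0.31*s^2 + 0.96*s + 3.59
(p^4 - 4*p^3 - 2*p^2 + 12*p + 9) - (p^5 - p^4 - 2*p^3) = -p^5 + 2*p^4 - 2*p^3 - 2*p^2 + 12*p + 9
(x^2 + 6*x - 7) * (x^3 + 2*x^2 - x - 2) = x^5 + 8*x^4 + 4*x^3 - 22*x^2 - 5*x + 14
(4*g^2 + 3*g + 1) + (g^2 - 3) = 5*g^2 + 3*g - 2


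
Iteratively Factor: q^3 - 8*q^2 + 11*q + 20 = (q - 4)*(q^2 - 4*q - 5) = (q - 4)*(q + 1)*(q - 5)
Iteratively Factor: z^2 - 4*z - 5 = (z - 5)*(z + 1)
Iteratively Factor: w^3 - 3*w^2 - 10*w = (w)*(w^2 - 3*w - 10) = w*(w - 5)*(w + 2)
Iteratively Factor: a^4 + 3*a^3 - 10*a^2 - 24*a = (a + 4)*(a^3 - a^2 - 6*a) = (a - 3)*(a + 4)*(a^2 + 2*a) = a*(a - 3)*(a + 4)*(a + 2)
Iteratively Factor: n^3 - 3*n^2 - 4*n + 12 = (n - 2)*(n^2 - n - 6) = (n - 2)*(n + 2)*(n - 3)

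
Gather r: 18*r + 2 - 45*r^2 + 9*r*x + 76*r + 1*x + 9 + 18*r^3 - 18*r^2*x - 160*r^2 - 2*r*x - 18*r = 18*r^3 + r^2*(-18*x - 205) + r*(7*x + 76) + x + 11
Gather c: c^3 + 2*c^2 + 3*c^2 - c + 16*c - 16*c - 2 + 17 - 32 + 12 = c^3 + 5*c^2 - c - 5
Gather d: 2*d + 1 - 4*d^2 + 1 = -4*d^2 + 2*d + 2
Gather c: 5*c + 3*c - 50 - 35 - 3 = 8*c - 88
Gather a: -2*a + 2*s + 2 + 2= -2*a + 2*s + 4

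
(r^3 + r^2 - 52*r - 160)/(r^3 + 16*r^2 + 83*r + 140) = (r - 8)/(r + 7)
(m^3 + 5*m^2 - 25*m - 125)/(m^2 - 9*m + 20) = (m^2 + 10*m + 25)/(m - 4)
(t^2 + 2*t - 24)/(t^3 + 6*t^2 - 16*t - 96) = 1/(t + 4)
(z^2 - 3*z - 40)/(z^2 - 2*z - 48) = (z + 5)/(z + 6)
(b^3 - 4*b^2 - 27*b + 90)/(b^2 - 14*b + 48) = (b^2 + 2*b - 15)/(b - 8)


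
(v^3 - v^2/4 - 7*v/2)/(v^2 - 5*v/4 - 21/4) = v*(v - 2)/(v - 3)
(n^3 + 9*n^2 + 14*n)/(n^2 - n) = (n^2 + 9*n + 14)/(n - 1)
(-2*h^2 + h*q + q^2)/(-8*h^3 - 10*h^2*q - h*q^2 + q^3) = (-h + q)/(-4*h^2 - 3*h*q + q^2)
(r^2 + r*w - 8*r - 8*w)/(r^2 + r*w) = (r - 8)/r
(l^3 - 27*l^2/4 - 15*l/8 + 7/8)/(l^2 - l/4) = l - 13/2 - 7/(2*l)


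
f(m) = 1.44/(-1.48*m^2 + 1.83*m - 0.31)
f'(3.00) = 0.15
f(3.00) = -0.18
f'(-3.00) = -0.04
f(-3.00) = -0.08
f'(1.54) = 3.92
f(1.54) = -1.44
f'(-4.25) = -0.02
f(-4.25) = -0.04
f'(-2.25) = -0.09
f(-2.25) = -0.12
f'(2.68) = 0.24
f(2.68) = -0.24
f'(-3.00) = -0.04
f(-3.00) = -0.08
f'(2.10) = 0.70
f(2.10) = -0.48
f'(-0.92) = -0.62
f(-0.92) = -0.44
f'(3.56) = 0.08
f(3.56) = -0.11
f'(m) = 1.44*(2.96*m - 1.83)/(-1.48*m^2 + 1.83*m - 0.31)^2 = (4.2624*m - 2.6352)/(1.48*m^2 - 1.83*m + 0.31)^2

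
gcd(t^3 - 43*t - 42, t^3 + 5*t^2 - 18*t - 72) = t + 6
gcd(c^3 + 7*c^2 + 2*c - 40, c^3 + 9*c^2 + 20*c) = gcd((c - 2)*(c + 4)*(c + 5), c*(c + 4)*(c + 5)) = c^2 + 9*c + 20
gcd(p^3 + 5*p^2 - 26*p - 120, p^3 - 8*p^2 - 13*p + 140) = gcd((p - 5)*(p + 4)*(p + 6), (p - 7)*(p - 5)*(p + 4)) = p^2 - p - 20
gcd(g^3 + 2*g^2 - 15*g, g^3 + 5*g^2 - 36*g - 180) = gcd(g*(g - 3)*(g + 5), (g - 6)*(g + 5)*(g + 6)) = g + 5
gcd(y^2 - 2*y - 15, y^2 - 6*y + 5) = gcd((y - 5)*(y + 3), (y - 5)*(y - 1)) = y - 5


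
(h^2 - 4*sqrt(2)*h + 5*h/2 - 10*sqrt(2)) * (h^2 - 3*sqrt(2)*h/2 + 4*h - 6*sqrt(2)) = h^4 - 11*sqrt(2)*h^3/2 + 13*h^3/2 - 143*sqrt(2)*h^2/4 + 22*h^2 - 55*sqrt(2)*h + 78*h + 120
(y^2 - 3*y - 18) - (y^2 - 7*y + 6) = 4*y - 24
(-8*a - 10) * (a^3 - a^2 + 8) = -8*a^4 - 2*a^3 + 10*a^2 - 64*a - 80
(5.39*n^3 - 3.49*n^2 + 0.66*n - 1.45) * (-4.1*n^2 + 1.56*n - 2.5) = -22.099*n^5 + 22.7174*n^4 - 21.6254*n^3 + 15.6996*n^2 - 3.912*n + 3.625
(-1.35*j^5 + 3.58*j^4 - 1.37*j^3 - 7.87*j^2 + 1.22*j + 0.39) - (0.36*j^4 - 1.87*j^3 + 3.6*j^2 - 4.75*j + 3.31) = -1.35*j^5 + 3.22*j^4 + 0.5*j^3 - 11.47*j^2 + 5.97*j - 2.92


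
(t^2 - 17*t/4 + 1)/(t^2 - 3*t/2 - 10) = (4*t - 1)/(2*(2*t + 5))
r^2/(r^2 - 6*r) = r/(r - 6)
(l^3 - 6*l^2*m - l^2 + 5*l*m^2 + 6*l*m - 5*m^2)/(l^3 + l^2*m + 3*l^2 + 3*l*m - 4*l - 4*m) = (l^2 - 6*l*m + 5*m^2)/(l^2 + l*m + 4*l + 4*m)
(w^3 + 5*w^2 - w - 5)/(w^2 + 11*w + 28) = (w^3 + 5*w^2 - w - 5)/(w^2 + 11*w + 28)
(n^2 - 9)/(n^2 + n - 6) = (n - 3)/(n - 2)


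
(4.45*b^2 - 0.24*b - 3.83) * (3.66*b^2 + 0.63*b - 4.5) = 16.287*b^4 + 1.9251*b^3 - 34.194*b^2 - 1.3329*b + 17.235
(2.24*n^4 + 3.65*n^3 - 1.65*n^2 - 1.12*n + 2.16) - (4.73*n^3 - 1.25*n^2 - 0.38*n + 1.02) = 2.24*n^4 - 1.08*n^3 - 0.4*n^2 - 0.74*n + 1.14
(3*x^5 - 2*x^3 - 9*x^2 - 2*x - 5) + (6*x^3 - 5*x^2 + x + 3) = 3*x^5 + 4*x^3 - 14*x^2 - x - 2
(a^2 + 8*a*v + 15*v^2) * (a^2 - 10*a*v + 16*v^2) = a^4 - 2*a^3*v - 49*a^2*v^2 - 22*a*v^3 + 240*v^4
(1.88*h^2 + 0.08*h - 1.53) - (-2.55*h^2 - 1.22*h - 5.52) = 4.43*h^2 + 1.3*h + 3.99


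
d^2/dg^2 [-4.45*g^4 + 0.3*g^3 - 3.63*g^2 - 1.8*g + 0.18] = -53.4*g^2 + 1.8*g - 7.26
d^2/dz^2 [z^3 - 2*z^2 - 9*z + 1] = 6*z - 4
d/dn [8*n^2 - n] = 16*n - 1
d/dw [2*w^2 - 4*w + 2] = 4*w - 4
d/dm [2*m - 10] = 2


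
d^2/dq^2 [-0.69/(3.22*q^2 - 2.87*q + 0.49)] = (14.308392*q^2 - 12.753132*q - 0.69*(6.44*q - 2.87)*(12.88*q - 5.74) + 2.177364)/(3.22*q^2 - 2.87*q + 0.49)^3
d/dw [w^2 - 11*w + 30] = 2*w - 11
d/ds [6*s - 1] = 6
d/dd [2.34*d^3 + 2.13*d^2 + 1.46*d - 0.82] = 7.02*d^2 + 4.26*d + 1.46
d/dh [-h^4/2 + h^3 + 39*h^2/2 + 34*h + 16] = -2*h^3 + 3*h^2 + 39*h + 34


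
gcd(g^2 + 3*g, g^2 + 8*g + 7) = 1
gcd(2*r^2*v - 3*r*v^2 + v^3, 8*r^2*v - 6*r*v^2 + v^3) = 2*r*v - v^2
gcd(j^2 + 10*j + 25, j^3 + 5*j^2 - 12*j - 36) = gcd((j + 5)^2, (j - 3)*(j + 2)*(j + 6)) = 1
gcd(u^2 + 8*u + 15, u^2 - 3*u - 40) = u + 5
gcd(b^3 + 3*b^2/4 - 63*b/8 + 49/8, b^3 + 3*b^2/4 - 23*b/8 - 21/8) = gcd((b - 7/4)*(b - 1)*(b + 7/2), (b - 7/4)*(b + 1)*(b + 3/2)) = b - 7/4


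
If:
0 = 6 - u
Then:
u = 6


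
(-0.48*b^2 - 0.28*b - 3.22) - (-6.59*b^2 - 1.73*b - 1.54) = 6.11*b^2 + 1.45*b - 1.68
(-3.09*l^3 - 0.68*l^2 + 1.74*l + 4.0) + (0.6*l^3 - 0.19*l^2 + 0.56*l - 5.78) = -2.49*l^3 - 0.87*l^2 + 2.3*l - 1.78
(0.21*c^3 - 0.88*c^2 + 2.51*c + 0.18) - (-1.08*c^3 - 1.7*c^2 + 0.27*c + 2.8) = 1.29*c^3 + 0.82*c^2 + 2.24*c - 2.62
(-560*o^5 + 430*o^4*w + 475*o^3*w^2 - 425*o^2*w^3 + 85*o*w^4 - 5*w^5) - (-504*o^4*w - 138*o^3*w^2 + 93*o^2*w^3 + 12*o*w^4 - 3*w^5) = -560*o^5 + 934*o^4*w + 613*o^3*w^2 - 518*o^2*w^3 + 73*o*w^4 - 2*w^5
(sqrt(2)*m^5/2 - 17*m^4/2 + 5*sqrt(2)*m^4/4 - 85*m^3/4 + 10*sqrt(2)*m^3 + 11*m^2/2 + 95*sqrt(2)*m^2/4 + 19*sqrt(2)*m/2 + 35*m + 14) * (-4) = -2*sqrt(2)*m^5 - 5*sqrt(2)*m^4 + 34*m^4 - 40*sqrt(2)*m^3 + 85*m^3 - 95*sqrt(2)*m^2 - 22*m^2 - 140*m - 38*sqrt(2)*m - 56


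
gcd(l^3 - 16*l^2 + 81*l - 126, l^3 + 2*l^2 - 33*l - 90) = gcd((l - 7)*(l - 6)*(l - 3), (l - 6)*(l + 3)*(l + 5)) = l - 6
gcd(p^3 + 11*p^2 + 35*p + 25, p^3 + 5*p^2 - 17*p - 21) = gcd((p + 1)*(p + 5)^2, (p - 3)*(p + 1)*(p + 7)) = p + 1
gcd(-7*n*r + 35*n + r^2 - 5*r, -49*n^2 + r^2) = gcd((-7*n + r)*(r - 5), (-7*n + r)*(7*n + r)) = -7*n + r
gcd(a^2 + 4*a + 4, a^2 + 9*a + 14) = a + 2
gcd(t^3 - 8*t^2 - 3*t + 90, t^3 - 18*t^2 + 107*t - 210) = t^2 - 11*t + 30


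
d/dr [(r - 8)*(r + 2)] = 2*r - 6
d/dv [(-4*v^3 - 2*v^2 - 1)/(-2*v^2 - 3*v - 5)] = (8*v^4 + 24*v^3 + 66*v^2 + 16*v - 3)/(4*v^4 + 12*v^3 + 29*v^2 + 30*v + 25)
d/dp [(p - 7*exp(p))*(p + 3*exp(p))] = -4*p*exp(p) + 2*p - 42*exp(2*p) - 4*exp(p)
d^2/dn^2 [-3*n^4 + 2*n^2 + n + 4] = 4 - 36*n^2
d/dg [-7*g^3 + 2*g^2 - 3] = g*(4 - 21*g)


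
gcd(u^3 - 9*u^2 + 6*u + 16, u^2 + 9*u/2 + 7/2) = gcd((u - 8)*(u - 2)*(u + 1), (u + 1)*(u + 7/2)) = u + 1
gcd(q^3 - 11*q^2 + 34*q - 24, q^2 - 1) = q - 1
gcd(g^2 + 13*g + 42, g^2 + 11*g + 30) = g + 6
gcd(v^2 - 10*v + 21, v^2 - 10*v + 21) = v^2 - 10*v + 21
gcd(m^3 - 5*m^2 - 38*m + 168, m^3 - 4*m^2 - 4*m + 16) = m - 4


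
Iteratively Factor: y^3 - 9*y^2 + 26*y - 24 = (y - 2)*(y^2 - 7*y + 12) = (y - 4)*(y - 2)*(y - 3)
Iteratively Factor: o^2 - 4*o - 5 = (o - 5)*(o + 1)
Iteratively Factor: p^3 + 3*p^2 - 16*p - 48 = (p + 4)*(p^2 - p - 12) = (p + 3)*(p + 4)*(p - 4)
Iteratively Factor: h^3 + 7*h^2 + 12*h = (h + 3)*(h^2 + 4*h) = h*(h + 3)*(h + 4)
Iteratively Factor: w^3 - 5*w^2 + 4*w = (w - 4)*(w^2 - w) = (w - 4)*(w - 1)*(w)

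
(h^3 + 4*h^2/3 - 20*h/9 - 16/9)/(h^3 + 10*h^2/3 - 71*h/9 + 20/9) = (3*h^2 + 8*h + 4)/(3*h^2 + 14*h - 5)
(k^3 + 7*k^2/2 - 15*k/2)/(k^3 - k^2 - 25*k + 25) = k*(2*k - 3)/(2*(k^2 - 6*k + 5))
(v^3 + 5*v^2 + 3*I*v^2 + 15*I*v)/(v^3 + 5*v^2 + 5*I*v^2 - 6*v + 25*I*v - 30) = v/(v + 2*I)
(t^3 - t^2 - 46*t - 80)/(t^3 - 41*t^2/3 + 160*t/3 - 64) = 3*(t^2 + 7*t + 10)/(3*t^2 - 17*t + 24)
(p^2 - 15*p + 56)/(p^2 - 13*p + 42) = (p - 8)/(p - 6)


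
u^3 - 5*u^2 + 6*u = u*(u - 3)*(u - 2)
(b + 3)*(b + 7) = b^2 + 10*b + 21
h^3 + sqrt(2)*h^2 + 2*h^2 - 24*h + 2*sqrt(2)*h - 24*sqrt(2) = (h - 4)*(h + 6)*(h + sqrt(2))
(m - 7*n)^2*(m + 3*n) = m^3 - 11*m^2*n + 7*m*n^2 + 147*n^3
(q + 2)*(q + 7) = q^2 + 9*q + 14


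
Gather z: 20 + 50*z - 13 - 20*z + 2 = 30*z + 9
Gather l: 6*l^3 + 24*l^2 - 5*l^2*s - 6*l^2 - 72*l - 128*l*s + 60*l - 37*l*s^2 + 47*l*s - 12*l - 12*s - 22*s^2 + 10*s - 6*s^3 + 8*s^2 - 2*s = 6*l^3 + l^2*(18 - 5*s) + l*(-37*s^2 - 81*s - 24) - 6*s^3 - 14*s^2 - 4*s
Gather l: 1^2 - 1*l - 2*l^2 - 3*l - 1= -2*l^2 - 4*l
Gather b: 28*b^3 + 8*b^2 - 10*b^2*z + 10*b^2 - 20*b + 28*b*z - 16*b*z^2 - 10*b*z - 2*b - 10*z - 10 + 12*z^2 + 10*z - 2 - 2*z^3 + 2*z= 28*b^3 + b^2*(18 - 10*z) + b*(-16*z^2 + 18*z - 22) - 2*z^3 + 12*z^2 + 2*z - 12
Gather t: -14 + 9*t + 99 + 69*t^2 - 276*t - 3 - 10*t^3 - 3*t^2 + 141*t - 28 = -10*t^3 + 66*t^2 - 126*t + 54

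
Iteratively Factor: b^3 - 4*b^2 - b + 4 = (b - 1)*(b^2 - 3*b - 4) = (b - 4)*(b - 1)*(b + 1)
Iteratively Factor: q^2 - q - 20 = (q + 4)*(q - 5)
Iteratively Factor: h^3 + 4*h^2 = (h + 4)*(h^2) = h*(h + 4)*(h)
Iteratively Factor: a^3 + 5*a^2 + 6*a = (a + 3)*(a^2 + 2*a) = a*(a + 3)*(a + 2)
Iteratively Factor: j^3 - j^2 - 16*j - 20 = (j - 5)*(j^2 + 4*j + 4) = (j - 5)*(j + 2)*(j + 2)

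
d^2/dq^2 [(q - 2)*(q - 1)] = 2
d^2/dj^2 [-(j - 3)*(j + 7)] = -2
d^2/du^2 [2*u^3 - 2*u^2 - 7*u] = 12*u - 4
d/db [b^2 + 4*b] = 2*b + 4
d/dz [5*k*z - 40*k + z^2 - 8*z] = 5*k + 2*z - 8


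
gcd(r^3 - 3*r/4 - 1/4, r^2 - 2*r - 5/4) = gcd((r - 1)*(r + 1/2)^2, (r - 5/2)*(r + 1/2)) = r + 1/2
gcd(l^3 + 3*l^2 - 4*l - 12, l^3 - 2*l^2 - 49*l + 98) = l - 2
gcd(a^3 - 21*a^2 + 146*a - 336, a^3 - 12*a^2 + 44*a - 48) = a - 6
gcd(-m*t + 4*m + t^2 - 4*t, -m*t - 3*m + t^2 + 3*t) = -m + t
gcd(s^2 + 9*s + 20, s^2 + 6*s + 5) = s + 5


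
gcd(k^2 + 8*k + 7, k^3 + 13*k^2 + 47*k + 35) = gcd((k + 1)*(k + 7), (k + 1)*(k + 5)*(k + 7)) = k^2 + 8*k + 7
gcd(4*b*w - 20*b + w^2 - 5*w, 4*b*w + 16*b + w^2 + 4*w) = 4*b + w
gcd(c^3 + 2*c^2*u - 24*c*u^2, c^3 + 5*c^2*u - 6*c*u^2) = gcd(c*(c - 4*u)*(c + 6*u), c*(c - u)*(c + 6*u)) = c^2 + 6*c*u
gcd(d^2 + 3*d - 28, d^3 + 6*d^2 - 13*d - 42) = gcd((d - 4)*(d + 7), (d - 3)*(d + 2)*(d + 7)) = d + 7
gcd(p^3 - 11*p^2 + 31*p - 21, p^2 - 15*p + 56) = p - 7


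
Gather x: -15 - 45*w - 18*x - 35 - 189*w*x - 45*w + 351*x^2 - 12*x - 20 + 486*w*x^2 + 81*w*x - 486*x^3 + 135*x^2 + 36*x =-90*w - 486*x^3 + x^2*(486*w + 486) + x*(6 - 108*w) - 70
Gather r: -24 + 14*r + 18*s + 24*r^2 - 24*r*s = 24*r^2 + r*(14 - 24*s) + 18*s - 24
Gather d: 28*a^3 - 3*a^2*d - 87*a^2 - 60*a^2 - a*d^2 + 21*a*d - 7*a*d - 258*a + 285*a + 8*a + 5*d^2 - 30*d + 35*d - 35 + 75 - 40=28*a^3 - 147*a^2 + 35*a + d^2*(5 - a) + d*(-3*a^2 + 14*a + 5)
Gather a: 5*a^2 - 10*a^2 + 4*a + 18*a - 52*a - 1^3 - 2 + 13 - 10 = -5*a^2 - 30*a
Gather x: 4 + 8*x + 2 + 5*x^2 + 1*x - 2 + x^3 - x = x^3 + 5*x^2 + 8*x + 4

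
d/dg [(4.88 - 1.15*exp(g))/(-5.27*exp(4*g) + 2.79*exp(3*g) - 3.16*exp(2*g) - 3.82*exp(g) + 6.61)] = (-18.1815*exp(4*g) + 109.2874*exp(3*g) - 44.4796*exp(2*g) + 30.8416*exp(g) + 11.0401)*exp(g)/(27.7729*exp(8*g) - 29.4066*exp(7*g) + 41.0905*exp(6*g) + 22.63*exp(5*g) - 80.9994*exp(4*g) + 61.0262*exp(3*g) - 27.1828*exp(2*g) - 50.5004*exp(g) + 43.6921)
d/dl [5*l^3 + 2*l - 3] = 15*l^2 + 2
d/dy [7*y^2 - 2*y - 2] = 14*y - 2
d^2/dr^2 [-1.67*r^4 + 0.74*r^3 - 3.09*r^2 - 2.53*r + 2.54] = -20.04*r^2 + 4.44*r - 6.18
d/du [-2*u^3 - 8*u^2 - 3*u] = -6*u^2 - 16*u - 3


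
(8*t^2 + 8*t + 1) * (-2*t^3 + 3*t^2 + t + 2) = -16*t^5 + 8*t^4 + 30*t^3 + 27*t^2 + 17*t + 2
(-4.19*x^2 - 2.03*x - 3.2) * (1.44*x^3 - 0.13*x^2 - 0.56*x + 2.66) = -6.0336*x^5 - 2.3785*x^4 - 1.9977*x^3 - 9.5926*x^2 - 3.6078*x - 8.512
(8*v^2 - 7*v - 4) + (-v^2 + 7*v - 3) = 7*v^2 - 7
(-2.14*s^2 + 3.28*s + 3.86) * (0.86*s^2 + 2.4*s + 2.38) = -1.8404*s^4 - 2.3152*s^3 + 6.0984*s^2 + 17.0704*s + 9.1868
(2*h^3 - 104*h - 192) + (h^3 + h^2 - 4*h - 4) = 3*h^3 + h^2 - 108*h - 196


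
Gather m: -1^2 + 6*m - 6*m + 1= 0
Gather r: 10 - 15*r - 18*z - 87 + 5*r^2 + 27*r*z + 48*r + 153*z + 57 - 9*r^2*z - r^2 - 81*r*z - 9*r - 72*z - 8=r^2*(4 - 9*z) + r*(24 - 54*z) + 63*z - 28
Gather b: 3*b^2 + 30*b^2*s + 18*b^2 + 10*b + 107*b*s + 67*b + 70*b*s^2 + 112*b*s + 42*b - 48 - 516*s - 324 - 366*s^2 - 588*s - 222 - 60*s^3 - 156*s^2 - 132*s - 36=b^2*(30*s + 21) + b*(70*s^2 + 219*s + 119) - 60*s^3 - 522*s^2 - 1236*s - 630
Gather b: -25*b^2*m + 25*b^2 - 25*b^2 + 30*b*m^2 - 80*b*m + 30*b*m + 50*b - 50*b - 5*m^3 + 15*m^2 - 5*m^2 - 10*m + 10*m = -25*b^2*m + b*(30*m^2 - 50*m) - 5*m^3 + 10*m^2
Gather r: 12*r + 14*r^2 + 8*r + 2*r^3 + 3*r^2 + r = 2*r^3 + 17*r^2 + 21*r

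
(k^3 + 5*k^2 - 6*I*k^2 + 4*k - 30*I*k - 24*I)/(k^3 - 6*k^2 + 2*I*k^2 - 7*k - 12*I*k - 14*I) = (k^2 + k*(4 - 6*I) - 24*I)/(k^2 + k*(-7 + 2*I) - 14*I)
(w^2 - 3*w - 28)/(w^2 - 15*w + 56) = (w + 4)/(w - 8)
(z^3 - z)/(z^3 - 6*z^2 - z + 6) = z/(z - 6)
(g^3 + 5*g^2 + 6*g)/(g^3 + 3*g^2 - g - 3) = g*(g + 2)/(g^2 - 1)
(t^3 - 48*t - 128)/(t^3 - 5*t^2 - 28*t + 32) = (t + 4)/(t - 1)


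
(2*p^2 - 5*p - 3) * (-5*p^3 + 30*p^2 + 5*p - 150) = -10*p^5 + 85*p^4 - 125*p^3 - 415*p^2 + 735*p + 450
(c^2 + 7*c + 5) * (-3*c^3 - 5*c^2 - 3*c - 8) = -3*c^5 - 26*c^4 - 53*c^3 - 54*c^2 - 71*c - 40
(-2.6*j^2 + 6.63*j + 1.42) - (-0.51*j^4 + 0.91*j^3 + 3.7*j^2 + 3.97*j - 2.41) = 0.51*j^4 - 0.91*j^3 - 6.3*j^2 + 2.66*j + 3.83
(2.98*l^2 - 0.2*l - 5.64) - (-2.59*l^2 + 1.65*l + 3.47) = 5.57*l^2 - 1.85*l - 9.11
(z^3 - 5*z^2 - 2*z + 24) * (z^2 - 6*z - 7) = z^5 - 11*z^4 + 21*z^3 + 71*z^2 - 130*z - 168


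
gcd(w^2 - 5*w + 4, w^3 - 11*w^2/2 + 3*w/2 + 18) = w - 4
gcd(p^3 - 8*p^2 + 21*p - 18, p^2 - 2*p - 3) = p - 3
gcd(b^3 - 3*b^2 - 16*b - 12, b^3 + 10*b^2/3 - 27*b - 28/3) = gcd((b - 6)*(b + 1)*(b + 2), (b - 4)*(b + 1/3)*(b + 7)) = 1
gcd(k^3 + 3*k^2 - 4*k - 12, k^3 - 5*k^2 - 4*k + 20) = k^2 - 4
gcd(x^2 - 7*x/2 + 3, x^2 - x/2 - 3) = x - 2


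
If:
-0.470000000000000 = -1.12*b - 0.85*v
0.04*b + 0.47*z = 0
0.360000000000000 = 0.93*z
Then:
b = -4.55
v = 6.55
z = 0.39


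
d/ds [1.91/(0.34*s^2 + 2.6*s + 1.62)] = (-1.2988*s - 4.966)/(0.34*s^2 + 2.6*s + 1.62)^2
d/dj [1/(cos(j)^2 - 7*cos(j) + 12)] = (2*cos(j) - 7)*sin(j)/(cos(j)^2 - 7*cos(j) + 12)^2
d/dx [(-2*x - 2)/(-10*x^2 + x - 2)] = 2*(10*x^2 - x - (x + 1)*(20*x - 1) + 2)/(10*x^2 - x + 2)^2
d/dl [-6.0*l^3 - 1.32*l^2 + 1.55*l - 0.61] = -18.0*l^2 - 2.64*l + 1.55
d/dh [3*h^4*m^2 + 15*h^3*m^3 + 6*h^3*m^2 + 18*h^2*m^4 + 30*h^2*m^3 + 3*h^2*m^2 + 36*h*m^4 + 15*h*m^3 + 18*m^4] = m^2*(12*h^3 + 45*h^2*m + 18*h^2 + 36*h*m^2 + 60*h*m + 6*h + 36*m^2 + 15*m)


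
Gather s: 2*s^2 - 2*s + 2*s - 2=2*s^2 - 2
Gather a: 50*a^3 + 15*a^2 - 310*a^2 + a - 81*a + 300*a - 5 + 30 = 50*a^3 - 295*a^2 + 220*a + 25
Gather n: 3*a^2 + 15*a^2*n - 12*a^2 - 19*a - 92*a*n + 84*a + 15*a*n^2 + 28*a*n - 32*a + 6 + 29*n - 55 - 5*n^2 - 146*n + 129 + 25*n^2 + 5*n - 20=-9*a^2 + 33*a + n^2*(15*a + 20) + n*(15*a^2 - 64*a - 112) + 60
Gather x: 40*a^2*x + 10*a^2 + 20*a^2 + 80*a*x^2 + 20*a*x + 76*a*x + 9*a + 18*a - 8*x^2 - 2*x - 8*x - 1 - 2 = 30*a^2 + 27*a + x^2*(80*a - 8) + x*(40*a^2 + 96*a - 10) - 3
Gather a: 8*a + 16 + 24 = 8*a + 40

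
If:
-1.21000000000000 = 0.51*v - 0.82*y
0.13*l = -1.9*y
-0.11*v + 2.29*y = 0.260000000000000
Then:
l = 0.01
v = -2.37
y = -0.00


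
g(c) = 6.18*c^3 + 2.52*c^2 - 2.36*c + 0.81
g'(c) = 18.54*c^2 + 5.04*c - 2.36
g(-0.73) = 1.47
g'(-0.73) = 3.84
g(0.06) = 0.68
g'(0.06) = -1.99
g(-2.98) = -133.32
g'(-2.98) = 147.26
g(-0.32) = 1.62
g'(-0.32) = -2.07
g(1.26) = 14.20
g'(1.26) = 33.42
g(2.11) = 65.10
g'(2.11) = 90.82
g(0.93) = 5.77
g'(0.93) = 18.36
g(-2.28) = -53.96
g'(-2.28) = 82.53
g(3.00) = 183.27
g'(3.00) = 179.62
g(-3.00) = -136.29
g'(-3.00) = 149.38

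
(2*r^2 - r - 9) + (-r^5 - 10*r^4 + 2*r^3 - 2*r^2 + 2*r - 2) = -r^5 - 10*r^4 + 2*r^3 + r - 11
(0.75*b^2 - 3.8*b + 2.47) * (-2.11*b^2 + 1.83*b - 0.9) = -1.5825*b^4 + 9.3905*b^3 - 12.8407*b^2 + 7.9401*b - 2.223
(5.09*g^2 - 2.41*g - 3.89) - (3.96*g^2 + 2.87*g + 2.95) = 1.13*g^2 - 5.28*g - 6.84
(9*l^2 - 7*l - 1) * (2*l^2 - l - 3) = 18*l^4 - 23*l^3 - 22*l^2 + 22*l + 3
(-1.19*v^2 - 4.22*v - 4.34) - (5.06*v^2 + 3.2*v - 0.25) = -6.25*v^2 - 7.42*v - 4.09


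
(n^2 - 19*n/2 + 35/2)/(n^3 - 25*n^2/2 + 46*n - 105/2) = 1/(n - 3)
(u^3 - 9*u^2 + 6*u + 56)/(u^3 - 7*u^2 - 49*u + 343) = (u^2 - 2*u - 8)/(u^2 - 49)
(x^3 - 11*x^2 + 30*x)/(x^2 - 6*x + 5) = x*(x - 6)/(x - 1)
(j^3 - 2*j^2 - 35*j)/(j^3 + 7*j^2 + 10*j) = (j - 7)/(j + 2)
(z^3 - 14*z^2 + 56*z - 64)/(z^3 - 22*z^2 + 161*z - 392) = (z^2 - 6*z + 8)/(z^2 - 14*z + 49)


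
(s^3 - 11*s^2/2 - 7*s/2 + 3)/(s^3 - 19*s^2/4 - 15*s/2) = 2*(2*s^2 + s - 1)/(s*(4*s + 5))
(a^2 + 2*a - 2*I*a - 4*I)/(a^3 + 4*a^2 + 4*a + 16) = (a + 2)/(a^2 + 2*a*(2 + I) + 8*I)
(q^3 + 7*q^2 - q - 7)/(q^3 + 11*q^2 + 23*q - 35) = (q + 1)/(q + 5)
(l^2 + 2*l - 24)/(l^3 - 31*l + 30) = (l - 4)/(l^2 - 6*l + 5)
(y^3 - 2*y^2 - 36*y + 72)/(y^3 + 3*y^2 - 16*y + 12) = (y - 6)/(y - 1)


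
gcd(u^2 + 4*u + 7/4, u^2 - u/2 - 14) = u + 7/2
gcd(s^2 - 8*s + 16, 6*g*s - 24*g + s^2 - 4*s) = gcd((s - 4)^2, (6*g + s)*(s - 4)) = s - 4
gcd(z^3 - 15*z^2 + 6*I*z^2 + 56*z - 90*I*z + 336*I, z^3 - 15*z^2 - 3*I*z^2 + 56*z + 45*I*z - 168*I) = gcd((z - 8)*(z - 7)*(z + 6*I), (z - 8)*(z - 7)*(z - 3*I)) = z^2 - 15*z + 56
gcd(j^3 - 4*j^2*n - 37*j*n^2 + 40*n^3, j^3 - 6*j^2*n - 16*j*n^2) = j - 8*n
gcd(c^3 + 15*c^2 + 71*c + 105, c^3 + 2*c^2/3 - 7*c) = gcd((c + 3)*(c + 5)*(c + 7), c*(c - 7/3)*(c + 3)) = c + 3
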